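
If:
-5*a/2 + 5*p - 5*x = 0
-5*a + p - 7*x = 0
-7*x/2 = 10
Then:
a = 80/21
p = -20/21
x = -20/7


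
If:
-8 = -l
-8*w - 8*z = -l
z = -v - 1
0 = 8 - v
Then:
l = 8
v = 8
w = 10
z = -9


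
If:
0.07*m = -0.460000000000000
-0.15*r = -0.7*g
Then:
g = 0.214285714285714*r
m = -6.57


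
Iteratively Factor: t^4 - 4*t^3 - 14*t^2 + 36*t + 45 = (t - 5)*(t^3 + t^2 - 9*t - 9) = (t - 5)*(t + 3)*(t^2 - 2*t - 3) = (t - 5)*(t + 1)*(t + 3)*(t - 3)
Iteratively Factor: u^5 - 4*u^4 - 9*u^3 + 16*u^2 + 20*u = (u)*(u^4 - 4*u^3 - 9*u^2 + 16*u + 20) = u*(u - 2)*(u^3 - 2*u^2 - 13*u - 10) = u*(u - 2)*(u + 2)*(u^2 - 4*u - 5) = u*(u - 2)*(u + 1)*(u + 2)*(u - 5)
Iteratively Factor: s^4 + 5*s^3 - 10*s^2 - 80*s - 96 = (s + 3)*(s^3 + 2*s^2 - 16*s - 32) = (s + 3)*(s + 4)*(s^2 - 2*s - 8) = (s - 4)*(s + 3)*(s + 4)*(s + 2)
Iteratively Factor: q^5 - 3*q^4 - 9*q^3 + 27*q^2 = (q + 3)*(q^4 - 6*q^3 + 9*q^2) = (q - 3)*(q + 3)*(q^3 - 3*q^2) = q*(q - 3)*(q + 3)*(q^2 - 3*q) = q^2*(q - 3)*(q + 3)*(q - 3)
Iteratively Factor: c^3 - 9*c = (c + 3)*(c^2 - 3*c) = (c - 3)*(c + 3)*(c)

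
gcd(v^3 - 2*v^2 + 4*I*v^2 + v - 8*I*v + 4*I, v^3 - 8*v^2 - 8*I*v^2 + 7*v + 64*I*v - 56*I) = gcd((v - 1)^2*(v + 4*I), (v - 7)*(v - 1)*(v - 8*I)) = v - 1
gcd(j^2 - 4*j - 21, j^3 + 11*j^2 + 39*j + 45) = j + 3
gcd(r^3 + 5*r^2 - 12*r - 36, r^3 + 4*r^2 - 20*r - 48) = r^2 + 8*r + 12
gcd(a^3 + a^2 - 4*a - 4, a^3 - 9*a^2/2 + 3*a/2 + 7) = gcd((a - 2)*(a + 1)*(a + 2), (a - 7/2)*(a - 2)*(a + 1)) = a^2 - a - 2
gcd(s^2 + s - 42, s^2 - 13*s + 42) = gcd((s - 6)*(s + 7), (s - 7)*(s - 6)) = s - 6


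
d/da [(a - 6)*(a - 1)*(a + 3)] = 3*a^2 - 8*a - 15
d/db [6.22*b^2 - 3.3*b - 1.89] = 12.44*b - 3.3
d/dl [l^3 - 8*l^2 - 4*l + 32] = 3*l^2 - 16*l - 4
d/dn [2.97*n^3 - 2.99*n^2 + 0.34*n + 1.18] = 8.91*n^2 - 5.98*n + 0.34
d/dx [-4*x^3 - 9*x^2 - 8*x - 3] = -12*x^2 - 18*x - 8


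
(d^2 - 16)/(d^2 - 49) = (d^2 - 16)/(d^2 - 49)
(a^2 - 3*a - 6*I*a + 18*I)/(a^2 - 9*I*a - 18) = (a - 3)/(a - 3*I)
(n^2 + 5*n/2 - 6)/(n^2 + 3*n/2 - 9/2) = (n + 4)/(n + 3)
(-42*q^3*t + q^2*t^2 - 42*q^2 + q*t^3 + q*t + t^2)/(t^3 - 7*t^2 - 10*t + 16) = (-42*q^3*t + q^2*t^2 - 42*q^2 + q*t^3 + q*t + t^2)/(t^3 - 7*t^2 - 10*t + 16)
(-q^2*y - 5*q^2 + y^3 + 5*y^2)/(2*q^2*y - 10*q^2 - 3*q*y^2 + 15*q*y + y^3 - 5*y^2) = (q*y + 5*q + y^2 + 5*y)/(-2*q*y + 10*q + y^2 - 5*y)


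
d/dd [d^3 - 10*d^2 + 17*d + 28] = 3*d^2 - 20*d + 17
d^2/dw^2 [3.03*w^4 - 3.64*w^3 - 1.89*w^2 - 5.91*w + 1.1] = 36.36*w^2 - 21.84*w - 3.78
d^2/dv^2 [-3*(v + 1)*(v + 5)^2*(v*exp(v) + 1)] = -3*v^4*exp(v) - 57*v^3*exp(v) - 339*v^2*exp(v) - 693*v*exp(v) - 18*v - 360*exp(v) - 66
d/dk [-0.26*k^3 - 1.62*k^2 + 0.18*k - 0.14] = -0.78*k^2 - 3.24*k + 0.18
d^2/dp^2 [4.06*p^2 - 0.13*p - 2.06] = 8.12000000000000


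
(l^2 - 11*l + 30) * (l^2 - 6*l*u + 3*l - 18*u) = l^4 - 6*l^3*u - 8*l^3 + 48*l^2*u - 3*l^2 + 18*l*u + 90*l - 540*u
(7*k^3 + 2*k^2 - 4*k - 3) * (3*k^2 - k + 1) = 21*k^5 - k^4 - 7*k^3 - 3*k^2 - k - 3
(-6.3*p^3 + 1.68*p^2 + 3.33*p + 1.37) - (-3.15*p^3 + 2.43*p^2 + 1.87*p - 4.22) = -3.15*p^3 - 0.75*p^2 + 1.46*p + 5.59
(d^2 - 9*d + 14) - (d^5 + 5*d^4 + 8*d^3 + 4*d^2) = -d^5 - 5*d^4 - 8*d^3 - 3*d^2 - 9*d + 14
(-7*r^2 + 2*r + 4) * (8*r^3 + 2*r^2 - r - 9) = -56*r^5 + 2*r^4 + 43*r^3 + 69*r^2 - 22*r - 36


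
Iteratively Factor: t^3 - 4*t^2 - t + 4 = (t + 1)*(t^2 - 5*t + 4) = (t - 1)*(t + 1)*(t - 4)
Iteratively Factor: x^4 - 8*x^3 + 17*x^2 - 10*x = (x - 5)*(x^3 - 3*x^2 + 2*x) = (x - 5)*(x - 2)*(x^2 - x) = x*(x - 5)*(x - 2)*(x - 1)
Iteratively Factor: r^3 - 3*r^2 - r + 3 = (r + 1)*(r^2 - 4*r + 3) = (r - 1)*(r + 1)*(r - 3)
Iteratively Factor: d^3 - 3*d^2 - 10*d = (d + 2)*(d^2 - 5*d) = d*(d + 2)*(d - 5)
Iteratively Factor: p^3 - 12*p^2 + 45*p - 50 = (p - 5)*(p^2 - 7*p + 10) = (p - 5)^2*(p - 2)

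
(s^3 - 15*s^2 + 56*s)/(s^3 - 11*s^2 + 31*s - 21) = s*(s - 8)/(s^2 - 4*s + 3)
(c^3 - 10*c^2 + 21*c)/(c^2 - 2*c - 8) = c*(-c^2 + 10*c - 21)/(-c^2 + 2*c + 8)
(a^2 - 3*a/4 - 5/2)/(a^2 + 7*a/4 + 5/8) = 2*(a - 2)/(2*a + 1)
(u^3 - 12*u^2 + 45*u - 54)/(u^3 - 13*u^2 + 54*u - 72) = (u - 3)/(u - 4)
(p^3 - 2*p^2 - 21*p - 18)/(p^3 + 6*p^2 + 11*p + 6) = (p - 6)/(p + 2)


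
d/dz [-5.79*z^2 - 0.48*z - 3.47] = -11.58*z - 0.48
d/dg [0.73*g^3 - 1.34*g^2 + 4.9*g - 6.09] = 2.19*g^2 - 2.68*g + 4.9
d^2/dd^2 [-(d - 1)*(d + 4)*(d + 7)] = -6*d - 20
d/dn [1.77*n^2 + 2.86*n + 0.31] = 3.54*n + 2.86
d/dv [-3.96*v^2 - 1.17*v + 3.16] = -7.92*v - 1.17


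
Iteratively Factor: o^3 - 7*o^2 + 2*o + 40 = (o - 5)*(o^2 - 2*o - 8) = (o - 5)*(o + 2)*(o - 4)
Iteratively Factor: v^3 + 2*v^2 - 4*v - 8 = (v + 2)*(v^2 - 4) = (v - 2)*(v + 2)*(v + 2)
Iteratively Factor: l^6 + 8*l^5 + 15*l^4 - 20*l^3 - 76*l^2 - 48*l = (l + 3)*(l^5 + 5*l^4 - 20*l^2 - 16*l) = (l + 2)*(l + 3)*(l^4 + 3*l^3 - 6*l^2 - 8*l) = (l + 1)*(l + 2)*(l + 3)*(l^3 + 2*l^2 - 8*l) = (l - 2)*(l + 1)*(l + 2)*(l + 3)*(l^2 + 4*l) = (l - 2)*(l + 1)*(l + 2)*(l + 3)*(l + 4)*(l)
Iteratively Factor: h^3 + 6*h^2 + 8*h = (h + 2)*(h^2 + 4*h) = h*(h + 2)*(h + 4)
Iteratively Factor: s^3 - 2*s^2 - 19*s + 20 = (s + 4)*(s^2 - 6*s + 5) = (s - 5)*(s + 4)*(s - 1)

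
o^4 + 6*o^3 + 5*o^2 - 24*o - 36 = (o - 2)*(o + 2)*(o + 3)^2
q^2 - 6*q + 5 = (q - 5)*(q - 1)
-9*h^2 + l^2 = (-3*h + l)*(3*h + l)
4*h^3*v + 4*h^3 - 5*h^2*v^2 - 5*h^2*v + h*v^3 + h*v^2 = (-4*h + v)*(-h + v)*(h*v + h)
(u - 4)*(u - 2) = u^2 - 6*u + 8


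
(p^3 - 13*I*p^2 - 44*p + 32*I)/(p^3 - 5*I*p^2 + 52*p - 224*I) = (p - I)/(p + 7*I)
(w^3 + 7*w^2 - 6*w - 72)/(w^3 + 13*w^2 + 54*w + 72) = (w - 3)/(w + 3)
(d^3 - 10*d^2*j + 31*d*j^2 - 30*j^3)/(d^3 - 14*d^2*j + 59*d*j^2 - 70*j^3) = (d - 3*j)/(d - 7*j)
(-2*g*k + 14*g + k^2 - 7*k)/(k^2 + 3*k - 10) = (-2*g*k + 14*g + k^2 - 7*k)/(k^2 + 3*k - 10)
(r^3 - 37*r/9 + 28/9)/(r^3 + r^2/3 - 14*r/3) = (3*r^2 - 7*r + 4)/(3*r*(r - 2))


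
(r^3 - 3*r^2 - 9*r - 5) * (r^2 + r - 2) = r^5 - 2*r^4 - 14*r^3 - 8*r^2 + 13*r + 10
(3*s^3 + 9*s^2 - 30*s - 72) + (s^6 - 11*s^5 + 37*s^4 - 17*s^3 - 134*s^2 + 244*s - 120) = s^6 - 11*s^5 + 37*s^4 - 14*s^3 - 125*s^2 + 214*s - 192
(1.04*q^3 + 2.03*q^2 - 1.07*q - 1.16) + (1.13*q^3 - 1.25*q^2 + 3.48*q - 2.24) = 2.17*q^3 + 0.78*q^2 + 2.41*q - 3.4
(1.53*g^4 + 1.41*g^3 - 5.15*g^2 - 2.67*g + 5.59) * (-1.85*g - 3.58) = -2.8305*g^5 - 8.0859*g^4 + 4.4797*g^3 + 23.3765*g^2 - 0.7829*g - 20.0122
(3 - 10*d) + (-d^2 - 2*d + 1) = -d^2 - 12*d + 4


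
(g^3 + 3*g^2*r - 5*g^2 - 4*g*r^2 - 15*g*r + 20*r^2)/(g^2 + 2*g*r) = (g^3 + 3*g^2*r - 5*g^2 - 4*g*r^2 - 15*g*r + 20*r^2)/(g*(g + 2*r))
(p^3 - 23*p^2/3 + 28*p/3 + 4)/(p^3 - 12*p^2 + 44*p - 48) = (p + 1/3)/(p - 4)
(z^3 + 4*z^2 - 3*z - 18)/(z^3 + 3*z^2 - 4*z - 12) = (z + 3)/(z + 2)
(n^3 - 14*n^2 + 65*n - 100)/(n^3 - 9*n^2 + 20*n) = (n - 5)/n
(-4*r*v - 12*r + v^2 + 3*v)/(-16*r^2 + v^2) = (v + 3)/(4*r + v)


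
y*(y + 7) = y^2 + 7*y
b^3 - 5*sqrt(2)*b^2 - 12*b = b*(b - 6*sqrt(2))*(b + sqrt(2))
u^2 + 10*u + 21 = (u + 3)*(u + 7)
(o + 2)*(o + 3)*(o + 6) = o^3 + 11*o^2 + 36*o + 36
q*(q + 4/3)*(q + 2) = q^3 + 10*q^2/3 + 8*q/3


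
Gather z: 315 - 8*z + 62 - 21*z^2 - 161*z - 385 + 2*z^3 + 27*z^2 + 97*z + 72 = 2*z^3 + 6*z^2 - 72*z + 64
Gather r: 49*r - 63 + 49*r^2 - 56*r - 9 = 49*r^2 - 7*r - 72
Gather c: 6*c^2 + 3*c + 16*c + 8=6*c^2 + 19*c + 8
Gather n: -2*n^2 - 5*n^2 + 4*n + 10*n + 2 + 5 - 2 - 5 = -7*n^2 + 14*n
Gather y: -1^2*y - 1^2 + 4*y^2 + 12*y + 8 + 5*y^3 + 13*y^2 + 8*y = 5*y^3 + 17*y^2 + 19*y + 7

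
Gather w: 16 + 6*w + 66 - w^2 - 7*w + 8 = -w^2 - w + 90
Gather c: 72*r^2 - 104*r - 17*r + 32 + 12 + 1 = 72*r^2 - 121*r + 45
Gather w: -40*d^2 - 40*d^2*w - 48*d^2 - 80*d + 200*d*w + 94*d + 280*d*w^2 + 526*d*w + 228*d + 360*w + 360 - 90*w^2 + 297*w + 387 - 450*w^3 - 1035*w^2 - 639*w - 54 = -88*d^2 + 242*d - 450*w^3 + w^2*(280*d - 1125) + w*(-40*d^2 + 726*d + 18) + 693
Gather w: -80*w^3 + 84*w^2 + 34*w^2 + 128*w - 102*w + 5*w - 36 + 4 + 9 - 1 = -80*w^3 + 118*w^2 + 31*w - 24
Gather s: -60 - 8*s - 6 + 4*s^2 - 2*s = 4*s^2 - 10*s - 66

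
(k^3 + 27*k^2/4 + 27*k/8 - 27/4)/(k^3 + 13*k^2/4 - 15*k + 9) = (k + 3/2)/(k - 2)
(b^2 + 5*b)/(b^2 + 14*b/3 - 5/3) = 3*b/(3*b - 1)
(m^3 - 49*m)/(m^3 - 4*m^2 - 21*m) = (m + 7)/(m + 3)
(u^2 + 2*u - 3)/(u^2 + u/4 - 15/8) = 8*(u^2 + 2*u - 3)/(8*u^2 + 2*u - 15)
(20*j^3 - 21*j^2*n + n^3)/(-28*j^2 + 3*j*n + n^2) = (-5*j^2 + 4*j*n + n^2)/(7*j + n)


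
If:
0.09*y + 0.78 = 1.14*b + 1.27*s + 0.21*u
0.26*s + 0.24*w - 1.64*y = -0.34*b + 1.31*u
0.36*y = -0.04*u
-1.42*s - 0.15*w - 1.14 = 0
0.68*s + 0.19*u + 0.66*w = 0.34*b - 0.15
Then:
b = 1.64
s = -0.95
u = 0.58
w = 1.43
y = -0.06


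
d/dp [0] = 0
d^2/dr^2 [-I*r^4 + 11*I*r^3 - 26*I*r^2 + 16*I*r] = I*(-12*r^2 + 66*r - 52)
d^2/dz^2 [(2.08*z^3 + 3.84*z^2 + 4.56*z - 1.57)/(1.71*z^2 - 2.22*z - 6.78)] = (-7.105427357601e-15*z^5 + 3.5527136788005e-15*z^4 + 124.55496*z^3 + 427.420098*z^2 + 926.652204*z + 163.887012)/(5.000211*z^6 - 19.474506*z^5 - 34.193502*z^4 + 143.488368*z^3 + 135.574236*z^2 - 306.149544*z - 311.665752)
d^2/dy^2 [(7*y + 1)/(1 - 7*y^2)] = 14*(-28*y^2*(7*y + 1) + (21*y + 1)*(7*y^2 - 1))/(7*y^2 - 1)^3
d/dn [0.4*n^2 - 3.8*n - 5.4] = 0.8*n - 3.8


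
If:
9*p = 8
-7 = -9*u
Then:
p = 8/9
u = 7/9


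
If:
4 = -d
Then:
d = -4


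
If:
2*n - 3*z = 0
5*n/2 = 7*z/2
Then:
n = 0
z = 0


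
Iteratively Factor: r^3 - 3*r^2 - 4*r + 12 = (r - 3)*(r^2 - 4) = (r - 3)*(r - 2)*(r + 2)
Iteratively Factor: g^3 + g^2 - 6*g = (g)*(g^2 + g - 6) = g*(g + 3)*(g - 2)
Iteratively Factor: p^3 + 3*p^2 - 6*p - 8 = (p + 1)*(p^2 + 2*p - 8) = (p - 2)*(p + 1)*(p + 4)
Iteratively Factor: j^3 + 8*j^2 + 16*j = (j + 4)*(j^2 + 4*j) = j*(j + 4)*(j + 4)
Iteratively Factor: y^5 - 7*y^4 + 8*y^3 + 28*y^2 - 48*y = (y + 2)*(y^4 - 9*y^3 + 26*y^2 - 24*y) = (y - 4)*(y + 2)*(y^3 - 5*y^2 + 6*y) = y*(y - 4)*(y + 2)*(y^2 - 5*y + 6) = y*(y - 4)*(y - 3)*(y + 2)*(y - 2)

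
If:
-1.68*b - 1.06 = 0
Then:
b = -0.63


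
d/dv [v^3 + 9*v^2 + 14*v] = 3*v^2 + 18*v + 14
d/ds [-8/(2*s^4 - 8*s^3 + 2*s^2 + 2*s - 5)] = 16*(4*s^3 - 12*s^2 + 2*s + 1)/(2*s^4 - 8*s^3 + 2*s^2 + 2*s - 5)^2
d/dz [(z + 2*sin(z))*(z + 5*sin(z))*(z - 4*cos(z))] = (z + 2*sin(z))*(z + 5*sin(z))*(4*sin(z) + 1) + (z + 2*sin(z))*(z - 4*cos(z))*(5*cos(z) + 1) + (z + 5*sin(z))*(z - 4*cos(z))*(2*cos(z) + 1)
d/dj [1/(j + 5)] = -1/(j + 5)^2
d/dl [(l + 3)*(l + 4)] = 2*l + 7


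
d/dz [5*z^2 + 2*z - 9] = 10*z + 2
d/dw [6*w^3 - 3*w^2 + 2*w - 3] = 18*w^2 - 6*w + 2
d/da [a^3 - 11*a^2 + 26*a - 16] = 3*a^2 - 22*a + 26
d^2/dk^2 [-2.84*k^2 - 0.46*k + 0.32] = -5.68000000000000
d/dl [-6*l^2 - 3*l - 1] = -12*l - 3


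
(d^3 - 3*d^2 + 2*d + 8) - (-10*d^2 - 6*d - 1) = d^3 + 7*d^2 + 8*d + 9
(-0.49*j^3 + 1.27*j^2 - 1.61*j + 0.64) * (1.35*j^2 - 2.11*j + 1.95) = -0.6615*j^5 + 2.7484*j^4 - 5.8087*j^3 + 6.7376*j^2 - 4.4899*j + 1.248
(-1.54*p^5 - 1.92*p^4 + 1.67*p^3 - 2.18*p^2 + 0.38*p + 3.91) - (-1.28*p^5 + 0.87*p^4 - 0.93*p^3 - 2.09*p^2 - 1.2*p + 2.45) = -0.26*p^5 - 2.79*p^4 + 2.6*p^3 - 0.0900000000000003*p^2 + 1.58*p + 1.46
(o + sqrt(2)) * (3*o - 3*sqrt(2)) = 3*o^2 - 6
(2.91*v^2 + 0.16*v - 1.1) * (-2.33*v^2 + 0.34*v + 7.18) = -6.7803*v^4 + 0.6166*v^3 + 23.5112*v^2 + 0.7748*v - 7.898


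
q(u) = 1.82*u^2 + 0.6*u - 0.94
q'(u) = 3.64*u + 0.6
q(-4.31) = 30.28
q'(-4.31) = -15.09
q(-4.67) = 35.95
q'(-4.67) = -16.40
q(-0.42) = -0.87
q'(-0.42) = -0.93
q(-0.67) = -0.53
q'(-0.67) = -1.84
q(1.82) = 6.18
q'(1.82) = 7.22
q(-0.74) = -0.39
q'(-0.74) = -2.09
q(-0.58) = -0.68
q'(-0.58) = -1.51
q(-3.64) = 20.99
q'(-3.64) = -12.65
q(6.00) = 68.18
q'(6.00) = 22.44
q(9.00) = 151.88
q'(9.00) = 33.36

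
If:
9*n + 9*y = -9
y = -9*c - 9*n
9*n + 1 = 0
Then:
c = 17/81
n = -1/9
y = -8/9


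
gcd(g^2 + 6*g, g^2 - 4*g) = g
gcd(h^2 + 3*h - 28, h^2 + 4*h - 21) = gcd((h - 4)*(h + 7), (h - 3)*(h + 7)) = h + 7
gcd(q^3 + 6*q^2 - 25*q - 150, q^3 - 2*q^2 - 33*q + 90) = q^2 + q - 30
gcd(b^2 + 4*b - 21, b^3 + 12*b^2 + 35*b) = b + 7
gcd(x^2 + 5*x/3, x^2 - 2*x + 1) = 1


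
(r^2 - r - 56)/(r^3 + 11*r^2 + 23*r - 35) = (r - 8)/(r^2 + 4*r - 5)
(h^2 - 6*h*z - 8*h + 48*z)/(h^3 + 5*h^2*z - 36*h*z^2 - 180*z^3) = (h - 8)/(h^2 + 11*h*z + 30*z^2)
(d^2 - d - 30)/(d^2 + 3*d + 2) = (d^2 - d - 30)/(d^2 + 3*d + 2)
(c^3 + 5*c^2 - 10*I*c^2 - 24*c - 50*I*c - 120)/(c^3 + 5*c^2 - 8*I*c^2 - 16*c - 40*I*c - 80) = (c - 6*I)/(c - 4*I)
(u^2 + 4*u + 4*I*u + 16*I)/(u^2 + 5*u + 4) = (u + 4*I)/(u + 1)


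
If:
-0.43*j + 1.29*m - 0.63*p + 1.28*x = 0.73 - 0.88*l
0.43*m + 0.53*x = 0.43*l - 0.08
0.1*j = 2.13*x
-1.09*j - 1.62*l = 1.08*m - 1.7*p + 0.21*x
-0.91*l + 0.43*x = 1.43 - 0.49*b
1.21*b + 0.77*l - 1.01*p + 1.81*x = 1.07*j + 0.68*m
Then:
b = 9.41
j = 3.97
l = 3.58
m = 3.17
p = 7.99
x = 0.19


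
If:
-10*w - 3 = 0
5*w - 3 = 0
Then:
No Solution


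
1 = 1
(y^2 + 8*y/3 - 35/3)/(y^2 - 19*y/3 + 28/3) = (y + 5)/(y - 4)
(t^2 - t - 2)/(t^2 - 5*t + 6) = (t + 1)/(t - 3)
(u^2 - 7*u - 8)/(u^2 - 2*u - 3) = (u - 8)/(u - 3)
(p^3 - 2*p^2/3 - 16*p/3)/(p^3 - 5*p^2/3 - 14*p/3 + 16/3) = p/(p - 1)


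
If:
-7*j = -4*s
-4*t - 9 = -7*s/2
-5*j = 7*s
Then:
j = 0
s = 0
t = -9/4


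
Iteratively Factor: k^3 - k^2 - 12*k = (k - 4)*(k^2 + 3*k) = k*(k - 4)*(k + 3)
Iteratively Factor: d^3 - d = (d + 1)*(d^2 - d) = (d - 1)*(d + 1)*(d)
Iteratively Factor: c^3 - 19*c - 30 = (c + 2)*(c^2 - 2*c - 15) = (c + 2)*(c + 3)*(c - 5)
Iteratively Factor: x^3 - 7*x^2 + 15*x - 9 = (x - 3)*(x^2 - 4*x + 3) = (x - 3)*(x - 1)*(x - 3)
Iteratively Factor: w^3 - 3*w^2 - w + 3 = (w - 1)*(w^2 - 2*w - 3) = (w - 1)*(w + 1)*(w - 3)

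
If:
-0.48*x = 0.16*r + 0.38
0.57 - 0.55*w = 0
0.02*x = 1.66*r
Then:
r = -0.01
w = 1.04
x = -0.79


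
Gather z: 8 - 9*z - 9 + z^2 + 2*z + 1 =z^2 - 7*z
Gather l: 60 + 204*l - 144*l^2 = -144*l^2 + 204*l + 60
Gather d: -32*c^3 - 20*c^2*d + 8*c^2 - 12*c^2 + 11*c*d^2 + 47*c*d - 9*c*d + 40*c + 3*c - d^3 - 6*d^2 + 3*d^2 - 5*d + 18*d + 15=-32*c^3 - 4*c^2 + 43*c - d^3 + d^2*(11*c - 3) + d*(-20*c^2 + 38*c + 13) + 15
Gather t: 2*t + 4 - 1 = 2*t + 3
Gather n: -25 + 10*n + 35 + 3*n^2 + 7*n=3*n^2 + 17*n + 10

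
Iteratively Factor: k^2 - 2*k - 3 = (k + 1)*(k - 3)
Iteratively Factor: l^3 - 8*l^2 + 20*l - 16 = (l - 2)*(l^2 - 6*l + 8) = (l - 4)*(l - 2)*(l - 2)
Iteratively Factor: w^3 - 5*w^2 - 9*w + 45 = (w - 3)*(w^2 - 2*w - 15) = (w - 5)*(w - 3)*(w + 3)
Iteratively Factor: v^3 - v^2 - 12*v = (v + 3)*(v^2 - 4*v) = (v - 4)*(v + 3)*(v)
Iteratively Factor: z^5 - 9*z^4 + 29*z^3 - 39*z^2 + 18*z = (z - 3)*(z^4 - 6*z^3 + 11*z^2 - 6*z) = z*(z - 3)*(z^3 - 6*z^2 + 11*z - 6) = z*(z - 3)^2*(z^2 - 3*z + 2) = z*(z - 3)^2*(z - 1)*(z - 2)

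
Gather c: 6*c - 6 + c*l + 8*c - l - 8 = c*(l + 14) - l - 14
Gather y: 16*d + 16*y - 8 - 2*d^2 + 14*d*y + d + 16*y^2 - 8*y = -2*d^2 + 17*d + 16*y^2 + y*(14*d + 8) - 8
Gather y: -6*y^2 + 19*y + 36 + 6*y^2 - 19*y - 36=0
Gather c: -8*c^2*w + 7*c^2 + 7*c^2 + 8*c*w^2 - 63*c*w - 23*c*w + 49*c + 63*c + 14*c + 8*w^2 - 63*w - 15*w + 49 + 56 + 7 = c^2*(14 - 8*w) + c*(8*w^2 - 86*w + 126) + 8*w^2 - 78*w + 112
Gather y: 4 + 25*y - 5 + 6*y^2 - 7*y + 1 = 6*y^2 + 18*y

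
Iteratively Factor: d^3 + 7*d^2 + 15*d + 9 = (d + 3)*(d^2 + 4*d + 3) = (d + 3)^2*(d + 1)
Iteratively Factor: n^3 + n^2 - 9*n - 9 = (n - 3)*(n^2 + 4*n + 3) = (n - 3)*(n + 3)*(n + 1)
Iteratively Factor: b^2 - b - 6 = (b - 3)*(b + 2)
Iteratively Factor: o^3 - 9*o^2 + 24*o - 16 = (o - 4)*(o^2 - 5*o + 4) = (o - 4)^2*(o - 1)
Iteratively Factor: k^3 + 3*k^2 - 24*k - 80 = (k + 4)*(k^2 - k - 20) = (k + 4)^2*(k - 5)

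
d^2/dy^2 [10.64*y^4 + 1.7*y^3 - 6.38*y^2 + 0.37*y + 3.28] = 127.68*y^2 + 10.2*y - 12.76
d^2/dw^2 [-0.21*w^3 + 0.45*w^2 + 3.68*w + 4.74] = 0.9 - 1.26*w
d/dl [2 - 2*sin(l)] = -2*cos(l)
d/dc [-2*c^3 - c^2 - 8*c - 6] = -6*c^2 - 2*c - 8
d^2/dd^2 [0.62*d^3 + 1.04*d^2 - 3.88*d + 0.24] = 3.72*d + 2.08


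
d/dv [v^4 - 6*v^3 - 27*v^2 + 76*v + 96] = 4*v^3 - 18*v^2 - 54*v + 76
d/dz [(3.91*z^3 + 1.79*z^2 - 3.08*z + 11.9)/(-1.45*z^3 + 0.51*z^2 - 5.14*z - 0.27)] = (-3.5527136788005e-15*z^5 + 4.5896*z^4 - 49.1268*z^3 + 40.9681*z^2 - 13.1046*z + 61.9976)/(2.1025*z^6 - 1.479*z^5 + 15.1661*z^4 - 4.4598*z^3 + 26.1442*z^2 + 2.7756*z + 0.0729)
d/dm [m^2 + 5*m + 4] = 2*m + 5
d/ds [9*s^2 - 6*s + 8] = 18*s - 6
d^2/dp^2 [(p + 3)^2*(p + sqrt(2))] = 6*p + 2*sqrt(2) + 12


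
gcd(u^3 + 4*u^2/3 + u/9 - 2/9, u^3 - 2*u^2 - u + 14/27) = u^2 + u/3 - 2/9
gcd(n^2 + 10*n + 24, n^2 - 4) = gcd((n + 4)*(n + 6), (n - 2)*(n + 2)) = 1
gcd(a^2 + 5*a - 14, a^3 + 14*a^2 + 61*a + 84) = a + 7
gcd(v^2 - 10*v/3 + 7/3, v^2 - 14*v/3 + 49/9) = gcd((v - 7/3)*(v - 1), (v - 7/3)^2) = v - 7/3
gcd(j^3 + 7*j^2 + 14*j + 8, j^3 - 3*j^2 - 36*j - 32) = j^2 + 5*j + 4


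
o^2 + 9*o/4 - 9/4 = (o - 3/4)*(o + 3)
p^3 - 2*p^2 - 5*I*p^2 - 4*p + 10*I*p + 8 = (p - 2)*(p - 4*I)*(p - I)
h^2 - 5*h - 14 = (h - 7)*(h + 2)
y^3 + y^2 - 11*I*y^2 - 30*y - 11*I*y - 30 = (y + 1)*(y - 6*I)*(y - 5*I)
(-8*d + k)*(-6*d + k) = 48*d^2 - 14*d*k + k^2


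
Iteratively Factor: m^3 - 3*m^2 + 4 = (m + 1)*(m^2 - 4*m + 4) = (m - 2)*(m + 1)*(m - 2)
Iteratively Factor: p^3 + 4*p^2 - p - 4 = (p + 1)*(p^2 + 3*p - 4) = (p + 1)*(p + 4)*(p - 1)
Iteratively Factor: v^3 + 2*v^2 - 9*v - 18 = (v + 3)*(v^2 - v - 6) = (v + 2)*(v + 3)*(v - 3)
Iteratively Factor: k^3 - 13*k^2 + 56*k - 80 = (k - 5)*(k^2 - 8*k + 16) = (k - 5)*(k - 4)*(k - 4)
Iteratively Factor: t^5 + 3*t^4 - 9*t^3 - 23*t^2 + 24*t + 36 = (t - 2)*(t^4 + 5*t^3 + t^2 - 21*t - 18) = (t - 2)*(t + 3)*(t^3 + 2*t^2 - 5*t - 6) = (t - 2)*(t + 1)*(t + 3)*(t^2 + t - 6) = (t - 2)*(t + 1)*(t + 3)^2*(t - 2)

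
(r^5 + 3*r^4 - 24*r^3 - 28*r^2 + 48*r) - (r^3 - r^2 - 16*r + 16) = r^5 + 3*r^4 - 25*r^3 - 27*r^2 + 64*r - 16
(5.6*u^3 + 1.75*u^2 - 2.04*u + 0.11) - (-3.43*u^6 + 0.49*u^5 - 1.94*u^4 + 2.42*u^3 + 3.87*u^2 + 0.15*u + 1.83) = 3.43*u^6 - 0.49*u^5 + 1.94*u^4 + 3.18*u^3 - 2.12*u^2 - 2.19*u - 1.72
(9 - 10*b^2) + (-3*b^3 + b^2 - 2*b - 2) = -3*b^3 - 9*b^2 - 2*b + 7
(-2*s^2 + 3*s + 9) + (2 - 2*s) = -2*s^2 + s + 11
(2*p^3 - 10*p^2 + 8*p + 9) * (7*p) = 14*p^4 - 70*p^3 + 56*p^2 + 63*p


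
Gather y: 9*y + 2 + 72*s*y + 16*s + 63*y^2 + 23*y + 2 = 16*s + 63*y^2 + y*(72*s + 32) + 4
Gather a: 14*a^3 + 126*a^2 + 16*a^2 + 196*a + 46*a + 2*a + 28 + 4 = 14*a^3 + 142*a^2 + 244*a + 32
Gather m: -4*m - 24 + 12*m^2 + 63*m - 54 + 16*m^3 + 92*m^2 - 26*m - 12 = 16*m^3 + 104*m^2 + 33*m - 90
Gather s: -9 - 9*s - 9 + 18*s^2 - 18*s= 18*s^2 - 27*s - 18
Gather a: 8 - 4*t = 8 - 4*t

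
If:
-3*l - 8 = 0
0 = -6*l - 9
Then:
No Solution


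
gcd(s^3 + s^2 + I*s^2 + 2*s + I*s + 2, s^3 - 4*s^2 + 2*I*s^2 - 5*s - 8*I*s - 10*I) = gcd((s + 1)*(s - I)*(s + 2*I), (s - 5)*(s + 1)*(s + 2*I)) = s^2 + s*(1 + 2*I) + 2*I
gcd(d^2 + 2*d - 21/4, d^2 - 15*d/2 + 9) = d - 3/2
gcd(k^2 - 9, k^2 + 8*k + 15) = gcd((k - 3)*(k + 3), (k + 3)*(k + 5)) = k + 3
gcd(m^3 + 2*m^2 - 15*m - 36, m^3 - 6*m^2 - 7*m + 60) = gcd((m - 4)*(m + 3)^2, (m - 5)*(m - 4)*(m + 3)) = m^2 - m - 12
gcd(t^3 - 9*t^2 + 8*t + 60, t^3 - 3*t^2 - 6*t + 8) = t + 2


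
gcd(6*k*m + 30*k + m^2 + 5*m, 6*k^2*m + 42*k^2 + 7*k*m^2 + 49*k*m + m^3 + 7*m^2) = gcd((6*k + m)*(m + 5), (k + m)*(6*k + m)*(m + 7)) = 6*k + m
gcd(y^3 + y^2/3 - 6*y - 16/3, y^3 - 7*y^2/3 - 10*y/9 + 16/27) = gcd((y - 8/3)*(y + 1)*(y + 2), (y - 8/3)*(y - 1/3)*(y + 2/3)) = y - 8/3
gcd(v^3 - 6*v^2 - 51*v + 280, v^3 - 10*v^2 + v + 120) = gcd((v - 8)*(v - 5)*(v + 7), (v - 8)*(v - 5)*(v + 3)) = v^2 - 13*v + 40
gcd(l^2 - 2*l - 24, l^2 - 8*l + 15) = 1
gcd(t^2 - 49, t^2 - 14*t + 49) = t - 7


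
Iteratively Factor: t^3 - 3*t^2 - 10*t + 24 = (t - 2)*(t^2 - t - 12) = (t - 2)*(t + 3)*(t - 4)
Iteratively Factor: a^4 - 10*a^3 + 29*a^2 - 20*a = (a - 5)*(a^3 - 5*a^2 + 4*a) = (a - 5)*(a - 4)*(a^2 - a) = a*(a - 5)*(a - 4)*(a - 1)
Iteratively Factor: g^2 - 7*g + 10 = (g - 2)*(g - 5)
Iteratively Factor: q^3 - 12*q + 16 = (q - 2)*(q^2 + 2*q - 8) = (q - 2)^2*(q + 4)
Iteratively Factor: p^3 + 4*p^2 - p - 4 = (p + 4)*(p^2 - 1) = (p + 1)*(p + 4)*(p - 1)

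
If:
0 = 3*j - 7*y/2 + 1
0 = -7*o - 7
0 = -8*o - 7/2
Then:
No Solution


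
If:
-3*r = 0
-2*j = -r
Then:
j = 0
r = 0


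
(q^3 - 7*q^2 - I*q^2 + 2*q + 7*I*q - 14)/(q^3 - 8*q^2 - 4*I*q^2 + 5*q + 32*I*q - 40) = (q^2 - q*(7 + 2*I) + 14*I)/(q^2 - q*(8 + 5*I) + 40*I)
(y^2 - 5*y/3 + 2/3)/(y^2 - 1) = (y - 2/3)/(y + 1)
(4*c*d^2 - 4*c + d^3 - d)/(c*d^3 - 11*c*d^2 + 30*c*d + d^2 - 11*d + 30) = (4*c*d^2 - 4*c + d^3 - d)/(c*d^3 - 11*c*d^2 + 30*c*d + d^2 - 11*d + 30)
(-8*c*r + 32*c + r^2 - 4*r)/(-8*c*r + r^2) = (r - 4)/r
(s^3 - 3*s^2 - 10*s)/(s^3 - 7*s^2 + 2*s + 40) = s/(s - 4)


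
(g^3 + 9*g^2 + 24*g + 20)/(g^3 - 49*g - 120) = (g^2 + 4*g + 4)/(g^2 - 5*g - 24)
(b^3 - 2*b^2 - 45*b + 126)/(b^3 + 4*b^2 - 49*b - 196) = (b^2 - 9*b + 18)/(b^2 - 3*b - 28)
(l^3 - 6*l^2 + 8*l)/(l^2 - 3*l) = (l^2 - 6*l + 8)/(l - 3)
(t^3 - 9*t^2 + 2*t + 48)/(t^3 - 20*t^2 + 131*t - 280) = (t^2 - t - 6)/(t^2 - 12*t + 35)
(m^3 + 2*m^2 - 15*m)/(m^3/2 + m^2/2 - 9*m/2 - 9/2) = 2*m*(m + 5)/(m^2 + 4*m + 3)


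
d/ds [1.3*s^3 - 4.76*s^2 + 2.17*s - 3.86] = 3.9*s^2 - 9.52*s + 2.17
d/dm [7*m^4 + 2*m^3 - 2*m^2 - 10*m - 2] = 28*m^3 + 6*m^2 - 4*m - 10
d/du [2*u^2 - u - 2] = 4*u - 1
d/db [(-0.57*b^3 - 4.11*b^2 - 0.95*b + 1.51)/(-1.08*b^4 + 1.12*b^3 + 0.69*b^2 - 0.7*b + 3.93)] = (-0.6156*b^6 - 8.8776*b^5 + 1.1319*b^4 + 9.4492*b^3 - 8.2614*b^2 - 34.3884*b - 2.6765)/(1.1664*b^8 - 2.4192*b^7 - 0.236*b^6 + 3.0576*b^5 - 9.5807*b^4 + 7.8372*b^3 + 5.9134*b^2 - 5.502*b + 15.4449)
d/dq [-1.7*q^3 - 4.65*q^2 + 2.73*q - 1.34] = -5.1*q^2 - 9.3*q + 2.73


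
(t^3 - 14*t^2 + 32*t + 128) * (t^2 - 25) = t^5 - 14*t^4 + 7*t^3 + 478*t^2 - 800*t - 3200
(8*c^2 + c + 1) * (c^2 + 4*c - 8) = 8*c^4 + 33*c^3 - 59*c^2 - 4*c - 8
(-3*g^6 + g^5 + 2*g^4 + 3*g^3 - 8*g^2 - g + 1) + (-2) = -3*g^6 + g^5 + 2*g^4 + 3*g^3 - 8*g^2 - g - 1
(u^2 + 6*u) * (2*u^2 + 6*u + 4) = 2*u^4 + 18*u^3 + 40*u^2 + 24*u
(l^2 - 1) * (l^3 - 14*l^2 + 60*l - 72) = l^5 - 14*l^4 + 59*l^3 - 58*l^2 - 60*l + 72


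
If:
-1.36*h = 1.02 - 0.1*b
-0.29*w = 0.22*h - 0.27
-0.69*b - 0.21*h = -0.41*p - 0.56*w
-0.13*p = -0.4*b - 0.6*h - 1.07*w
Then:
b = -9.75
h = -1.47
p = -19.96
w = 2.04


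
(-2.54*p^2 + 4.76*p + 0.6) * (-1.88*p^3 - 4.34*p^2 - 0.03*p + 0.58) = 4.7752*p^5 + 2.0748*p^4 - 21.7102*p^3 - 4.22*p^2 + 2.7428*p + 0.348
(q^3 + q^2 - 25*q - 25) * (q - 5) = q^4 - 4*q^3 - 30*q^2 + 100*q + 125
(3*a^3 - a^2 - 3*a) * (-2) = -6*a^3 + 2*a^2 + 6*a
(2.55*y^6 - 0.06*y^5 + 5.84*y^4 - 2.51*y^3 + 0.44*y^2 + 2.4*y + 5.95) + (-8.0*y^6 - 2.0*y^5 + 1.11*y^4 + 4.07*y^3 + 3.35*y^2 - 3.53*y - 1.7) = -5.45*y^6 - 2.06*y^5 + 6.95*y^4 + 1.56*y^3 + 3.79*y^2 - 1.13*y + 4.25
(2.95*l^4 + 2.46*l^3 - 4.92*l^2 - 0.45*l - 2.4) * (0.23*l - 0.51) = 0.6785*l^5 - 0.9387*l^4 - 2.3862*l^3 + 2.4057*l^2 - 0.3225*l + 1.224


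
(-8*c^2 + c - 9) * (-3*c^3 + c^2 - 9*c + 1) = 24*c^5 - 11*c^4 + 100*c^3 - 26*c^2 + 82*c - 9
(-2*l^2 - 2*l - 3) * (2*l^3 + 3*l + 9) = -4*l^5 - 4*l^4 - 12*l^3 - 24*l^2 - 27*l - 27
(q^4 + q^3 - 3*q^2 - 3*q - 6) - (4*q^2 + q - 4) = q^4 + q^3 - 7*q^2 - 4*q - 2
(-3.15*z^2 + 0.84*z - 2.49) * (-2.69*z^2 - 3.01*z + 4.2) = 8.4735*z^4 + 7.2219*z^3 - 9.0603*z^2 + 11.0229*z - 10.458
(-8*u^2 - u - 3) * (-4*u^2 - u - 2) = 32*u^4 + 12*u^3 + 29*u^2 + 5*u + 6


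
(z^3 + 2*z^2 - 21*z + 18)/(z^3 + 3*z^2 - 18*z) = (z - 1)/z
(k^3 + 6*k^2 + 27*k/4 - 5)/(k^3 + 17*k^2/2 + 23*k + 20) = (k - 1/2)/(k + 2)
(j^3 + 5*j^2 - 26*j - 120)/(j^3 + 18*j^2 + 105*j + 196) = (j^2 + j - 30)/(j^2 + 14*j + 49)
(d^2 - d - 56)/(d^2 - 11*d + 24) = (d + 7)/(d - 3)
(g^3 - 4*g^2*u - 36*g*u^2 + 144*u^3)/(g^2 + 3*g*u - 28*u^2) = (g^2 - 36*u^2)/(g + 7*u)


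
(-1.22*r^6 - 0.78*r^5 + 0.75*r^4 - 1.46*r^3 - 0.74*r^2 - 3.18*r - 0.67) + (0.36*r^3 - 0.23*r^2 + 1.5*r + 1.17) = -1.22*r^6 - 0.78*r^5 + 0.75*r^4 - 1.1*r^3 - 0.97*r^2 - 1.68*r + 0.5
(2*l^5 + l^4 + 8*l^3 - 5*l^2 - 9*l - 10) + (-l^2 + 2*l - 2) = 2*l^5 + l^4 + 8*l^3 - 6*l^2 - 7*l - 12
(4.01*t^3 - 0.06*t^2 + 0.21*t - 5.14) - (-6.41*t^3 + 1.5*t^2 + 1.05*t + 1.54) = 10.42*t^3 - 1.56*t^2 - 0.84*t - 6.68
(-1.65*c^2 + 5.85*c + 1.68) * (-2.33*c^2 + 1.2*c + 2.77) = 3.8445*c^4 - 15.6105*c^3 - 1.4649*c^2 + 18.2205*c + 4.6536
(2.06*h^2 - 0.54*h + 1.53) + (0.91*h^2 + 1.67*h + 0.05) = 2.97*h^2 + 1.13*h + 1.58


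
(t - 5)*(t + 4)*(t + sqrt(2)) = t^3 - t^2 + sqrt(2)*t^2 - 20*t - sqrt(2)*t - 20*sqrt(2)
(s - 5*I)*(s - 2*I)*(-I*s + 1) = -I*s^3 - 6*s^2 + 3*I*s - 10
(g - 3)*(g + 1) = g^2 - 2*g - 3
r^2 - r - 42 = (r - 7)*(r + 6)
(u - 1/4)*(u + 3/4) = u^2 + u/2 - 3/16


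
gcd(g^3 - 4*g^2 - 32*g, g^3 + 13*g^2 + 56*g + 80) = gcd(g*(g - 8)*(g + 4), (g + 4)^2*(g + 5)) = g + 4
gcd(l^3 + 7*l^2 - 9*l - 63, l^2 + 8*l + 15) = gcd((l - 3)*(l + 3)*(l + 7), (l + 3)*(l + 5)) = l + 3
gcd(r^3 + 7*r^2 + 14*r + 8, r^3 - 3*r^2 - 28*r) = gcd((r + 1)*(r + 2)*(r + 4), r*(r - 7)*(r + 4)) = r + 4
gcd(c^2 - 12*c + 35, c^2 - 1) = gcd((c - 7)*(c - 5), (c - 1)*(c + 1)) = 1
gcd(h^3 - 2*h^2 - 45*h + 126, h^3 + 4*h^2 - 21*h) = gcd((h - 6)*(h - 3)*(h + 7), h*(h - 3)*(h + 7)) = h^2 + 4*h - 21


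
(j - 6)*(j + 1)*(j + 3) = j^3 - 2*j^2 - 21*j - 18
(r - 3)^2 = r^2 - 6*r + 9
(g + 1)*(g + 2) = g^2 + 3*g + 2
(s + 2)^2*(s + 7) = s^3 + 11*s^2 + 32*s + 28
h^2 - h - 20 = (h - 5)*(h + 4)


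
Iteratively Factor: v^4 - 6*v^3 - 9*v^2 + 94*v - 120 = (v - 3)*(v^3 - 3*v^2 - 18*v + 40) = (v - 5)*(v - 3)*(v^2 + 2*v - 8) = (v - 5)*(v - 3)*(v + 4)*(v - 2)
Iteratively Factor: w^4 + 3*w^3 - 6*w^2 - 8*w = (w + 1)*(w^3 + 2*w^2 - 8*w) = (w - 2)*(w + 1)*(w^2 + 4*w) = w*(w - 2)*(w + 1)*(w + 4)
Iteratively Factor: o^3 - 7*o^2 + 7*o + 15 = (o - 5)*(o^2 - 2*o - 3) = (o - 5)*(o - 3)*(o + 1)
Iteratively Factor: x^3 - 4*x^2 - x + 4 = (x + 1)*(x^2 - 5*x + 4) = (x - 4)*(x + 1)*(x - 1)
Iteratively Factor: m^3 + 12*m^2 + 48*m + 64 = (m + 4)*(m^2 + 8*m + 16) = (m + 4)^2*(m + 4)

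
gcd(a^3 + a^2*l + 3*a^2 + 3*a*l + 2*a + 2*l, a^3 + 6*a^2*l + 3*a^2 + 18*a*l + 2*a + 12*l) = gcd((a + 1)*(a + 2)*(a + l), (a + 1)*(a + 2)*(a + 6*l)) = a^2 + 3*a + 2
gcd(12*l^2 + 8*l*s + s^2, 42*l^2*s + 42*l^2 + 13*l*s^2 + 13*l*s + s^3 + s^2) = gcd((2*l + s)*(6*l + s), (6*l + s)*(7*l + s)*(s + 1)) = 6*l + s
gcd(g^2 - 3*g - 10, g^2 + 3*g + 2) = g + 2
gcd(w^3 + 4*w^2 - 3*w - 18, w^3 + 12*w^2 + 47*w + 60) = w + 3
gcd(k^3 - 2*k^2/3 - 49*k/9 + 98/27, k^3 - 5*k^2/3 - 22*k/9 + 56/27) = k^2 - 3*k + 14/9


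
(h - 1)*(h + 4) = h^2 + 3*h - 4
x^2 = x^2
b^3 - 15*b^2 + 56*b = b*(b - 8)*(b - 7)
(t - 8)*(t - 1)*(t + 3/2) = t^3 - 15*t^2/2 - 11*t/2 + 12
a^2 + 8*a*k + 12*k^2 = (a + 2*k)*(a + 6*k)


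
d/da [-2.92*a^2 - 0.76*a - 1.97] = -5.84*a - 0.76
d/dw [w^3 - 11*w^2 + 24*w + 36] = 3*w^2 - 22*w + 24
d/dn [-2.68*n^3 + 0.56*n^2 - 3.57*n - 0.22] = -8.04*n^2 + 1.12*n - 3.57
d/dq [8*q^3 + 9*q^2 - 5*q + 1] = 24*q^2 + 18*q - 5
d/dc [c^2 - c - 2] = 2*c - 1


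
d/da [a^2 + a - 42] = 2*a + 1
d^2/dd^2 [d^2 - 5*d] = 2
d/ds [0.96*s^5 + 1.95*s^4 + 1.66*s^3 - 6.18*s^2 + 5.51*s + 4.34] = 4.8*s^4 + 7.8*s^3 + 4.98*s^2 - 12.36*s + 5.51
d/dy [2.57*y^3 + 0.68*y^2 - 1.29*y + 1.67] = 7.71*y^2 + 1.36*y - 1.29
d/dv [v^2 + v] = 2*v + 1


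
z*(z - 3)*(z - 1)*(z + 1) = z^4 - 3*z^3 - z^2 + 3*z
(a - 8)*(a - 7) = a^2 - 15*a + 56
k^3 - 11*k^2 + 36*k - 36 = (k - 6)*(k - 3)*(k - 2)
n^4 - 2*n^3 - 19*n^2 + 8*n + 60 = (n - 5)*(n - 2)*(n + 2)*(n + 3)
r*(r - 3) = r^2 - 3*r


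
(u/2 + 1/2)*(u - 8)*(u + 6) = u^3/2 - u^2/2 - 25*u - 24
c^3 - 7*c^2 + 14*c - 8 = (c - 4)*(c - 2)*(c - 1)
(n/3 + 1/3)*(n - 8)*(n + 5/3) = n^3/3 - 16*n^2/9 - 59*n/9 - 40/9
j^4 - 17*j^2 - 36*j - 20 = (j - 5)*(j + 1)*(j + 2)^2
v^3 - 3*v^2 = v^2*(v - 3)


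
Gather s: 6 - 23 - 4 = -21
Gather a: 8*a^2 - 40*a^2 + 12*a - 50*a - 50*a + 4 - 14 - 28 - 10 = -32*a^2 - 88*a - 48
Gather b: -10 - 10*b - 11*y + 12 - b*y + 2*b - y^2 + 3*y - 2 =b*(-y - 8) - y^2 - 8*y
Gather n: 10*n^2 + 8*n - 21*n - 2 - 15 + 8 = 10*n^2 - 13*n - 9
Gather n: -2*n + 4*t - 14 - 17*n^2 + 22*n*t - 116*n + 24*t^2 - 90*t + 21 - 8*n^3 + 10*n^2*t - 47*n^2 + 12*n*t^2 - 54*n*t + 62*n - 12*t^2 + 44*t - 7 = -8*n^3 + n^2*(10*t - 64) + n*(12*t^2 - 32*t - 56) + 12*t^2 - 42*t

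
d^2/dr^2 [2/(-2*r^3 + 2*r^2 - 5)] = 8*(-2*r^2*(3*r - 2)^2 + (3*r - 1)*(2*r^3 - 2*r^2 + 5))/(2*r^3 - 2*r^2 + 5)^3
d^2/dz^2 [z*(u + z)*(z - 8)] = 2*u + 6*z - 16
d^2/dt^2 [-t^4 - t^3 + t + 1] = 6*t*(-2*t - 1)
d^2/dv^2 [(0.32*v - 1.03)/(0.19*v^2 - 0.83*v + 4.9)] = ((0.9226 - 0.3648*v)*(0.19*v^2 - 0.83*v + 4.9) + (0.32*v - 1.03)*(0.38*v - 0.83)*(0.76*v - 1.66))/(0.19*v^2 - 0.83*v + 4.9)^3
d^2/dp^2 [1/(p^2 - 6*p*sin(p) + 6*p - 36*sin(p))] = 2*((p^2 - 6*p*sin(p) + 6*p - 36*sin(p))*(-3*p*sin(p) - 18*sin(p) + 6*cos(p) - 1) + 4*(3*p*cos(p) - p + 3*sin(p) + 18*cos(p) - 3)^2)/((p + 6)^3*(p - 6*sin(p))^3)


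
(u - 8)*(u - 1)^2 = u^3 - 10*u^2 + 17*u - 8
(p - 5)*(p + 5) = p^2 - 25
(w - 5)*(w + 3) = w^2 - 2*w - 15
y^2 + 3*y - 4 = (y - 1)*(y + 4)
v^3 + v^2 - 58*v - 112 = (v - 8)*(v + 2)*(v + 7)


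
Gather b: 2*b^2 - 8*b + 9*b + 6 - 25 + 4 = 2*b^2 + b - 15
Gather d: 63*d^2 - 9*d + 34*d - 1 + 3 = 63*d^2 + 25*d + 2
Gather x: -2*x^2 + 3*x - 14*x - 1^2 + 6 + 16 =-2*x^2 - 11*x + 21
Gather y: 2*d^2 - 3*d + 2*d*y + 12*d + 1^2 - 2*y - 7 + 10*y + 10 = 2*d^2 + 9*d + y*(2*d + 8) + 4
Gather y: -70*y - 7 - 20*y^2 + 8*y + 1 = -20*y^2 - 62*y - 6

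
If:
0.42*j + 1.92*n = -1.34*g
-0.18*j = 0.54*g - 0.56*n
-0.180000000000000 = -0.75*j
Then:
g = -0.08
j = 0.24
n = 0.00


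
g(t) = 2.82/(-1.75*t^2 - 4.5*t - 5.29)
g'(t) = 2.82*(3.5*t + 4.5)/(-1.75*t^2 - 4.5*t - 5.29)^2 = (9.87*t + 12.69)/(1.75*t^2 + 4.5*t + 5.29)^2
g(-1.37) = -1.17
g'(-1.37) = -0.14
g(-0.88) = -1.05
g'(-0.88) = 0.56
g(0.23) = -0.44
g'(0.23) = 0.36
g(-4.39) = -0.15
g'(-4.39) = -0.08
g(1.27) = -0.20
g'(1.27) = 0.13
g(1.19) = -0.21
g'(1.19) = 0.14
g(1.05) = -0.24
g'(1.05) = 0.16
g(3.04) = -0.08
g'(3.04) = 0.03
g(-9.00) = -0.03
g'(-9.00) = -0.01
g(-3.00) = -0.37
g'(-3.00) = -0.30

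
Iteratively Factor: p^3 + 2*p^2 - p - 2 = (p - 1)*(p^2 + 3*p + 2) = (p - 1)*(p + 2)*(p + 1)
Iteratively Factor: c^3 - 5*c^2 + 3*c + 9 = (c - 3)*(c^2 - 2*c - 3) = (c - 3)^2*(c + 1)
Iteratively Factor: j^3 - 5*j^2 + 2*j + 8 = (j - 2)*(j^2 - 3*j - 4) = (j - 2)*(j + 1)*(j - 4)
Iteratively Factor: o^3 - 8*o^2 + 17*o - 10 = (o - 1)*(o^2 - 7*o + 10) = (o - 5)*(o - 1)*(o - 2)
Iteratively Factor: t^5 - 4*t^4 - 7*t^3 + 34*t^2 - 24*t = (t - 1)*(t^4 - 3*t^3 - 10*t^2 + 24*t) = (t - 1)*(t + 3)*(t^3 - 6*t^2 + 8*t) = (t - 4)*(t - 1)*(t + 3)*(t^2 - 2*t) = (t - 4)*(t - 2)*(t - 1)*(t + 3)*(t)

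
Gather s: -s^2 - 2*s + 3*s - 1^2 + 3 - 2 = -s^2 + s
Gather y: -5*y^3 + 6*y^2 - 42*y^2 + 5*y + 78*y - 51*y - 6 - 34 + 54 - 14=-5*y^3 - 36*y^2 + 32*y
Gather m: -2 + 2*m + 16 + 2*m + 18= 4*m + 32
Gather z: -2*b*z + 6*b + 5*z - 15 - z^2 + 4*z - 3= 6*b - z^2 + z*(9 - 2*b) - 18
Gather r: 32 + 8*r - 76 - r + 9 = 7*r - 35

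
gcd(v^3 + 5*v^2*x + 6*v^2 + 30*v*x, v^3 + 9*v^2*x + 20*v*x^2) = v^2 + 5*v*x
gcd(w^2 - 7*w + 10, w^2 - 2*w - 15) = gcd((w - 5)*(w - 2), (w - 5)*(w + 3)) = w - 5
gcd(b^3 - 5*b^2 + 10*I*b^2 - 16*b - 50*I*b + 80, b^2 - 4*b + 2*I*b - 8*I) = b + 2*I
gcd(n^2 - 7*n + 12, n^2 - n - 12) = n - 4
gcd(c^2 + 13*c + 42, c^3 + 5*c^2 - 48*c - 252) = c + 6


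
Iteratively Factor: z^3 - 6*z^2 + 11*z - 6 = (z - 1)*(z^2 - 5*z + 6) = (z - 3)*(z - 1)*(z - 2)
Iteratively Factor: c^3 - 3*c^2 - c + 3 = (c - 3)*(c^2 - 1) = (c - 3)*(c - 1)*(c + 1)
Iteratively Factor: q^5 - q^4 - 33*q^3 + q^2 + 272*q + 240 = (q + 4)*(q^4 - 5*q^3 - 13*q^2 + 53*q + 60) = (q - 4)*(q + 4)*(q^3 - q^2 - 17*q - 15) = (q - 4)*(q + 1)*(q + 4)*(q^2 - 2*q - 15) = (q - 5)*(q - 4)*(q + 1)*(q + 4)*(q + 3)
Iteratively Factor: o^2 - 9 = (o - 3)*(o + 3)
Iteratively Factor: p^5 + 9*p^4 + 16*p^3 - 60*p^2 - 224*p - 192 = (p + 4)*(p^4 + 5*p^3 - 4*p^2 - 44*p - 48) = (p - 3)*(p + 4)*(p^3 + 8*p^2 + 20*p + 16) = (p - 3)*(p + 2)*(p + 4)*(p^2 + 6*p + 8) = (p - 3)*(p + 2)^2*(p + 4)*(p + 4)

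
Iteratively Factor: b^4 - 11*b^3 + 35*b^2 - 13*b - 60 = (b - 3)*(b^3 - 8*b^2 + 11*b + 20) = (b - 5)*(b - 3)*(b^2 - 3*b - 4) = (b - 5)*(b - 3)*(b + 1)*(b - 4)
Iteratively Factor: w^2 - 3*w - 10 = (w + 2)*(w - 5)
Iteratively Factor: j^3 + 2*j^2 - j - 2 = (j - 1)*(j^2 + 3*j + 2) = (j - 1)*(j + 2)*(j + 1)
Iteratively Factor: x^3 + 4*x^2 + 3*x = (x + 3)*(x^2 + x) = (x + 1)*(x + 3)*(x)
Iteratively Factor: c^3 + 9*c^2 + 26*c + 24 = (c + 3)*(c^2 + 6*c + 8) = (c + 3)*(c + 4)*(c + 2)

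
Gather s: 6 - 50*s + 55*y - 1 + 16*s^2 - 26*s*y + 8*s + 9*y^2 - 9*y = 16*s^2 + s*(-26*y - 42) + 9*y^2 + 46*y + 5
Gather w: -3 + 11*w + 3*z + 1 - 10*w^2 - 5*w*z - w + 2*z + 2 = -10*w^2 + w*(10 - 5*z) + 5*z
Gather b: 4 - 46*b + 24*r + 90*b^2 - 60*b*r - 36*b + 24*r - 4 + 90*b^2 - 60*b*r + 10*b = 180*b^2 + b*(-120*r - 72) + 48*r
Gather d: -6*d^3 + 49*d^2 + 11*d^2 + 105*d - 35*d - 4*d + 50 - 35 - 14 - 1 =-6*d^3 + 60*d^2 + 66*d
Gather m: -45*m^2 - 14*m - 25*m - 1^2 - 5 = -45*m^2 - 39*m - 6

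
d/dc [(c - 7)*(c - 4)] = 2*c - 11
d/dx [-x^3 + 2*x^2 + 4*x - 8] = -3*x^2 + 4*x + 4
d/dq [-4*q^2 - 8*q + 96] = -8*q - 8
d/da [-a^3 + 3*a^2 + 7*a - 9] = -3*a^2 + 6*a + 7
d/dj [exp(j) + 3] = exp(j)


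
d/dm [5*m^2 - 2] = 10*m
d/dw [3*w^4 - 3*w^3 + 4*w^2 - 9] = w*(12*w^2 - 9*w + 8)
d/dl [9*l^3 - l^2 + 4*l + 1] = 27*l^2 - 2*l + 4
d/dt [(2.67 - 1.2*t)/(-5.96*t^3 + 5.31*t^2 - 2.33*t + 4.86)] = (-14.304*t^3 + 54.1116*t^2 - 28.3554*t + 0.3891)/(35.5216*t^6 - 63.2952*t^5 + 55.9697*t^4 - 82.6758*t^3 + 57.0421*t^2 - 22.6476*t + 23.6196)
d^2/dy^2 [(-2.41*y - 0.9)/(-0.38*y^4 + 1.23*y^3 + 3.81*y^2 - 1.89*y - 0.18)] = (4.176048*y^7 - 15.423744*y^6 - 11.678454*y^5 + 50.263686*y^4 + 147.944016*y^3 + 71.497728*y^2 - 27.772632*y + 6.024456)/(0.054872*y^12 - 0.532836*y^11 + 0.074214*y^10 + 9.642645*y^9 - 5.966433*y^8 - 61.90911*y^7 + 1.161837*y^6 + 74.962098*y^5 - 35.464149*y^4 - 1.145259*y^3 + 1.558602*y^2 + 0.183708*y + 0.005832)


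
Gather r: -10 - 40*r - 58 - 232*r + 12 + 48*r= -224*r - 56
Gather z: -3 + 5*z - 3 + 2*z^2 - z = 2*z^2 + 4*z - 6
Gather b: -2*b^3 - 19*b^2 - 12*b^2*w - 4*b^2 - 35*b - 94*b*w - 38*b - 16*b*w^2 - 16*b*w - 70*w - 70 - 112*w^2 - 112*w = -2*b^3 + b^2*(-12*w - 23) + b*(-16*w^2 - 110*w - 73) - 112*w^2 - 182*w - 70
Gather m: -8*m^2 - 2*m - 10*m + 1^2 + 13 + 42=-8*m^2 - 12*m + 56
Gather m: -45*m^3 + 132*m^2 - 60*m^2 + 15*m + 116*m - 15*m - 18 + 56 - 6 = -45*m^3 + 72*m^2 + 116*m + 32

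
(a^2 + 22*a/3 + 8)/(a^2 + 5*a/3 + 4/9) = 3*(a + 6)/(3*a + 1)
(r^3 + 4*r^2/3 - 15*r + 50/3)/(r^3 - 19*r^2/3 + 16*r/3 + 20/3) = (3*r^2 + 10*r - 25)/(3*r^2 - 13*r - 10)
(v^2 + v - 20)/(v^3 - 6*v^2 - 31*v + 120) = (v - 4)/(v^2 - 11*v + 24)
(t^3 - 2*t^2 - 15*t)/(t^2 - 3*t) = (t^2 - 2*t - 15)/(t - 3)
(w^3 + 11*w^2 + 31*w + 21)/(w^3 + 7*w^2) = 1 + 4/w + 3/w^2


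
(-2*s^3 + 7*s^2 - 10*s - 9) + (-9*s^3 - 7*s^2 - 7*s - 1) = -11*s^3 - 17*s - 10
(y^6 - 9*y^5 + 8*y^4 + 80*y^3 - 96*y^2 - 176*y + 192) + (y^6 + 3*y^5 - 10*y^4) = 2*y^6 - 6*y^5 - 2*y^4 + 80*y^3 - 96*y^2 - 176*y + 192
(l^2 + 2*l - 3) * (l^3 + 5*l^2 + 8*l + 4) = l^5 + 7*l^4 + 15*l^3 + 5*l^2 - 16*l - 12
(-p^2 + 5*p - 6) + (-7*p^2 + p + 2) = -8*p^2 + 6*p - 4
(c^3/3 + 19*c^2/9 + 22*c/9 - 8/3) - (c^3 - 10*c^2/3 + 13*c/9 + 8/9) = -2*c^3/3 + 49*c^2/9 + c - 32/9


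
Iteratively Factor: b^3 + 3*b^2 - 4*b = (b + 4)*(b^2 - b) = (b - 1)*(b + 4)*(b)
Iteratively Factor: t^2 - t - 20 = (t + 4)*(t - 5)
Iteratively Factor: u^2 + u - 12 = (u - 3)*(u + 4)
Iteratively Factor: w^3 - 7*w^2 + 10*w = (w)*(w^2 - 7*w + 10) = w*(w - 2)*(w - 5)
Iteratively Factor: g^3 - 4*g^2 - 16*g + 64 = (g - 4)*(g^2 - 16) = (g - 4)^2*(g + 4)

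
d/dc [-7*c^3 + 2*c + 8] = 2 - 21*c^2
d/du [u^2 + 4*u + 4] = 2*u + 4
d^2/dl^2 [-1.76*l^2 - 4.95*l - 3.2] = -3.52000000000000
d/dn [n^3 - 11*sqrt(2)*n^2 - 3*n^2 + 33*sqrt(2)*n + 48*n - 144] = 3*n^2 - 22*sqrt(2)*n - 6*n + 33*sqrt(2) + 48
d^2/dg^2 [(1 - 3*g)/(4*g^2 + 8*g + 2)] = 2*(-8*(g + 1)^2*(3*g - 1) + (9*g + 5)*(2*g^2 + 4*g + 1))/(2*g^2 + 4*g + 1)^3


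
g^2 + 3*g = g*(g + 3)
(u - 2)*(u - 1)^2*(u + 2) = u^4 - 2*u^3 - 3*u^2 + 8*u - 4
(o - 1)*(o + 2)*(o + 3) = o^3 + 4*o^2 + o - 6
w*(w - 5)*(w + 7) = w^3 + 2*w^2 - 35*w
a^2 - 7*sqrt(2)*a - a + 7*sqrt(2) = (a - 1)*(a - 7*sqrt(2))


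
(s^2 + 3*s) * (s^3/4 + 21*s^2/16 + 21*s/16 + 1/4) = s^5/4 + 33*s^4/16 + 21*s^3/4 + 67*s^2/16 + 3*s/4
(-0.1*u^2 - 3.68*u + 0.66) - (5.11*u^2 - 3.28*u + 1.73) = -5.21*u^2 - 0.4*u - 1.07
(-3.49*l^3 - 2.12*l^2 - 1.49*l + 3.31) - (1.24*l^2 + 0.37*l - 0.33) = -3.49*l^3 - 3.36*l^2 - 1.86*l + 3.64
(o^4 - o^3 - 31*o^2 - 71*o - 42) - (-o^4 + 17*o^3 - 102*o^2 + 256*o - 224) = 2*o^4 - 18*o^3 + 71*o^2 - 327*o + 182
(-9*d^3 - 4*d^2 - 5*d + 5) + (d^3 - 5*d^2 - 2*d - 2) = -8*d^3 - 9*d^2 - 7*d + 3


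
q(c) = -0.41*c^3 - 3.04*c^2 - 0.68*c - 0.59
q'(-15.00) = -186.23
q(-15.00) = 709.36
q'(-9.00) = -45.59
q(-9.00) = 58.18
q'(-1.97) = 6.52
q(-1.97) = -7.91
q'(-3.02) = 6.46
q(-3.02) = -14.97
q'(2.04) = -18.20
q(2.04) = -18.11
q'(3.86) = -42.48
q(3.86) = -72.09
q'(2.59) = -24.68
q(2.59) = -29.87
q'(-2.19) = 6.74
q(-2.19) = -9.37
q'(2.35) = -21.76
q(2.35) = -24.30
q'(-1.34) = 5.26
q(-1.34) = -4.15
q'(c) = -1.23*c^2 - 6.08*c - 0.68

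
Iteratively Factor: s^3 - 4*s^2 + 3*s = (s)*(s^2 - 4*s + 3) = s*(s - 1)*(s - 3)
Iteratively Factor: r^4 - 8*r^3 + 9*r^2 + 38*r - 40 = (r - 4)*(r^3 - 4*r^2 - 7*r + 10) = (r - 5)*(r - 4)*(r^2 + r - 2) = (r - 5)*(r - 4)*(r - 1)*(r + 2)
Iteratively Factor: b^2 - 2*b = (b)*(b - 2)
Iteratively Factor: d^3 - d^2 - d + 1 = (d - 1)*(d^2 - 1) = (d - 1)*(d + 1)*(d - 1)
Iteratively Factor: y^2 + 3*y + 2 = (y + 2)*(y + 1)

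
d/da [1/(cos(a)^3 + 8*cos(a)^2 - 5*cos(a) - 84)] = (3*cos(a)^2 + 16*cos(a) - 5)*sin(a)/(cos(a)^3 + 8*cos(a)^2 - 5*cos(a) - 84)^2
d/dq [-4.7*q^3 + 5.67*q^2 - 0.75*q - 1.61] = -14.1*q^2 + 11.34*q - 0.75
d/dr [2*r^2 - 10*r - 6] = 4*r - 10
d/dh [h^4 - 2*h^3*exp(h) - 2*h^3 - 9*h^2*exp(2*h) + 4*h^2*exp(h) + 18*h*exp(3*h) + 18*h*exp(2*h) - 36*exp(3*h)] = -2*h^3*exp(h) + 4*h^3 - 18*h^2*exp(2*h) - 2*h^2*exp(h) - 6*h^2 + 54*h*exp(3*h) + 18*h*exp(2*h) + 8*h*exp(h) - 90*exp(3*h) + 18*exp(2*h)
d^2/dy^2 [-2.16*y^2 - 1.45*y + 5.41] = -4.32000000000000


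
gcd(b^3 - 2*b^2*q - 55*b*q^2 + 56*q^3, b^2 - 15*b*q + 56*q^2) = -b + 8*q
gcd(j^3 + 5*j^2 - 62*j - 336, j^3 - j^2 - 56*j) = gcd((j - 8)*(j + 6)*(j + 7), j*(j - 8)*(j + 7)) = j^2 - j - 56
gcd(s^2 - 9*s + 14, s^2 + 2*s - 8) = s - 2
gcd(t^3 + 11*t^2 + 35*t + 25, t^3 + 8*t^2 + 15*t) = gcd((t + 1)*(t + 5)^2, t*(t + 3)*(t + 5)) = t + 5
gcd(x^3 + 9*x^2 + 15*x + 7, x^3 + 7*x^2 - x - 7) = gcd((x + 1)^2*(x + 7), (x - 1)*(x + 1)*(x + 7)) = x^2 + 8*x + 7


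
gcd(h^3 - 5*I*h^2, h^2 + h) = h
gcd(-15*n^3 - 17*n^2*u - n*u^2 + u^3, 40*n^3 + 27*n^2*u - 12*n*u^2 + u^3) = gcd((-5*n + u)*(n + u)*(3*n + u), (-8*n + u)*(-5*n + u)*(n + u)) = -5*n^2 - 4*n*u + u^2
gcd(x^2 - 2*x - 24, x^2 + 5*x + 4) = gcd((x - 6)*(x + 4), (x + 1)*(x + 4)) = x + 4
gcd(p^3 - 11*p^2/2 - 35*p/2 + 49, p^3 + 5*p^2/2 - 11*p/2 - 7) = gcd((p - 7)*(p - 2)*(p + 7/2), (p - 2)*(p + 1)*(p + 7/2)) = p^2 + 3*p/2 - 7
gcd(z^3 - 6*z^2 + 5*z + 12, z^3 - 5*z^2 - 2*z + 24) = z^2 - 7*z + 12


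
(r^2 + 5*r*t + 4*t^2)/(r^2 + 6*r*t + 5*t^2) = (r + 4*t)/(r + 5*t)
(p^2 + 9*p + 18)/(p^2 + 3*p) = (p + 6)/p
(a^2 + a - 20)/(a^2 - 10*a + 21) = (a^2 + a - 20)/(a^2 - 10*a + 21)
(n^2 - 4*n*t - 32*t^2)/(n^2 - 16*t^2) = (-n + 8*t)/(-n + 4*t)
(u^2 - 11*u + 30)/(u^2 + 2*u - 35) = (u - 6)/(u + 7)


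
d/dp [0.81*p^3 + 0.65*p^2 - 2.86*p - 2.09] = 2.43*p^2 + 1.3*p - 2.86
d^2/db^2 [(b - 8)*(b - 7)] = 2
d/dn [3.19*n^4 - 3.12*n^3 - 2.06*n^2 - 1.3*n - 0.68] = 12.76*n^3 - 9.36*n^2 - 4.12*n - 1.3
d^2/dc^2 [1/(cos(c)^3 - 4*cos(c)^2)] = (-9*tan(c)^4 - 70/cos(c)^2 - 31/cos(c)^3 + 11*cos(3*c)/cos(c)^4 + 105/cos(c)^4)/(cos(c) - 4)^3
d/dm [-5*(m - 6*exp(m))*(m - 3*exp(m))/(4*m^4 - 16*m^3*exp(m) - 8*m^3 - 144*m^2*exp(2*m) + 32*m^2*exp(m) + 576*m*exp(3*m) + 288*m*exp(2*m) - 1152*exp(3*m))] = 5*(5*m^3*exp(m) + 2*m^3 - 48*m^2*exp(2*m) - 17*m^2*exp(m) - 2*m^2 + 72*m*exp(3*m) + 84*m*exp(2*m) + 12*m*exp(m) - 72*exp(3*m) - 36*exp(2*m))/(4*(m^6 + 4*m^5*exp(m) - 4*m^5 - 44*m^4*exp(2*m) - 16*m^4*exp(m) + 4*m^4 - 96*m^3*exp(3*m) + 176*m^3*exp(2*m) + 16*m^3*exp(m) + 576*m^2*exp(4*m) + 384*m^2*exp(3*m) - 176*m^2*exp(2*m) - 2304*m*exp(4*m) - 384*m*exp(3*m) + 2304*exp(4*m)))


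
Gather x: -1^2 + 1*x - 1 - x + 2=0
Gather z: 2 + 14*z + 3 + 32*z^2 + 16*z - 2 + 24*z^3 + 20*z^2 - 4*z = 24*z^3 + 52*z^2 + 26*z + 3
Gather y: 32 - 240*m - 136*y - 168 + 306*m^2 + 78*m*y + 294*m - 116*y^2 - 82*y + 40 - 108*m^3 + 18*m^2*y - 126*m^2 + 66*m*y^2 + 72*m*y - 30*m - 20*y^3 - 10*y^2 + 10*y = -108*m^3 + 180*m^2 + 24*m - 20*y^3 + y^2*(66*m - 126) + y*(18*m^2 + 150*m - 208) - 96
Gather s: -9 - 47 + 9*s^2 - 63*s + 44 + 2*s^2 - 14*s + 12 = 11*s^2 - 77*s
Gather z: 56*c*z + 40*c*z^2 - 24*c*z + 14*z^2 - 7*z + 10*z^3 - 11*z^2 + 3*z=10*z^3 + z^2*(40*c + 3) + z*(32*c - 4)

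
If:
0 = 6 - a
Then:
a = 6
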